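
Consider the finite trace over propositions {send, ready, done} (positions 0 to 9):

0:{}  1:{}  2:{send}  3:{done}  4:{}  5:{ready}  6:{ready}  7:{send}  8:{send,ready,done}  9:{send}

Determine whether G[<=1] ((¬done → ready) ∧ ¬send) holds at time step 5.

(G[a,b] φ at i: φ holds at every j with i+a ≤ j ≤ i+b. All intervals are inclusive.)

Holds

Check ((¬done → ready) ∧ ¬send) at every j in [5,6]:
  j=5: true
  j=6: true
All positions satisfy it → formula holds.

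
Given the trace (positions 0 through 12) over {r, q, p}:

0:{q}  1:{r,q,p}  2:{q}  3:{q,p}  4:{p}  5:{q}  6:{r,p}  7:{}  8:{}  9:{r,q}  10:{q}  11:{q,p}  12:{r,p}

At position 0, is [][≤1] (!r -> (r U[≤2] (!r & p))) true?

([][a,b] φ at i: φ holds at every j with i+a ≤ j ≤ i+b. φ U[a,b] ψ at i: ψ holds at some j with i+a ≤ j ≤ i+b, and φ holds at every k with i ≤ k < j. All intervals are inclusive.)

No

Check (!r -> (r U[≤2] (!r & p))) at every j in [0,1]:
  j=0: antecedent true; consequent fails → ✗
  j=1: antecedent false → ✓
Fails at j=0 → formula fails.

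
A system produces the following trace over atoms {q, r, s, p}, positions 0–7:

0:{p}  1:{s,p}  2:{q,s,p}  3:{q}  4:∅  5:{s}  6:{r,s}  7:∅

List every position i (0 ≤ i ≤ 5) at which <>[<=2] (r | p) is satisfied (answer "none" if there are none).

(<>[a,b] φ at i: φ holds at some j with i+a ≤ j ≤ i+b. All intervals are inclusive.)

Evaluate at each i in [0,5]:
  i=0: ✓ (witness j=0)
  i=1: ✓ (witness j=1)
  i=2: ✓ (witness j=2)
  i=3: ✗ (none in [3,5])
  i=4: ✓ (witness j=6)
  i=5: ✓ (witness j=6)

0, 1, 2, 4, 5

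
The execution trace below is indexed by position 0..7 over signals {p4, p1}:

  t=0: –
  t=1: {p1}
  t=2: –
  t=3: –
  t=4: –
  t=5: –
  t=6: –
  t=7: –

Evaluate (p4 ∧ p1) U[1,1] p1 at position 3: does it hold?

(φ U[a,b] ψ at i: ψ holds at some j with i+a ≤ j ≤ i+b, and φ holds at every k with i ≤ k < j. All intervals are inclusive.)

Need some j in [4,4] with p1, and (p4 ∧ p1) at every k in [3,j-1].
  j=4: p1 false.
No j in the window works → until fails.

False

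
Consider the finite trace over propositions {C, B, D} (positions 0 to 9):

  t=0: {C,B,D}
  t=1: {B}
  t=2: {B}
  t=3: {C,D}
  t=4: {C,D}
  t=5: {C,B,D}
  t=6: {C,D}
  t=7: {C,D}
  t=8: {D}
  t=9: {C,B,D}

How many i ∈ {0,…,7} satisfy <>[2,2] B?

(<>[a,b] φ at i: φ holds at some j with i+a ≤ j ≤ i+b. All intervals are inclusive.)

3

Evaluate at each i in [0,7]:
  i=0: ✓ (witness j=2)
  i=1: ✗ (none in [3,3])
  i=2: ✗ (none in [4,4])
  i=3: ✓ (witness j=5)
  i=4: ✗ (none in [6,6])
  i=5: ✗ (none in [7,7])
  i=6: ✗ (none in [8,8])
  i=7: ✓ (witness j=9)
Positions where it holds: {0, 3, 7} → 3.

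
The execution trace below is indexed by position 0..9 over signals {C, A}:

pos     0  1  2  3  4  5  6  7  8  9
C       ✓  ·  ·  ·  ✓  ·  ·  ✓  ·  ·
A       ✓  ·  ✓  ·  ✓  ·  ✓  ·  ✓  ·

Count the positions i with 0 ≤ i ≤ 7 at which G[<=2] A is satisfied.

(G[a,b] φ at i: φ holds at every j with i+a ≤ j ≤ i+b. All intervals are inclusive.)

0

Evaluate at each i in [0,7]:
  i=0: ✗ (fails at j=1)
  i=1: ✗ (fails at j=1)
  i=2: ✗ (fails at j=3)
  i=3: ✗ (fails at j=3)
  i=4: ✗ (fails at j=5)
  i=5: ✗ (fails at j=5)
  i=6: ✗ (fails at j=7)
  i=7: ✗ (fails at j=7)
Positions where it holds: {} → 0.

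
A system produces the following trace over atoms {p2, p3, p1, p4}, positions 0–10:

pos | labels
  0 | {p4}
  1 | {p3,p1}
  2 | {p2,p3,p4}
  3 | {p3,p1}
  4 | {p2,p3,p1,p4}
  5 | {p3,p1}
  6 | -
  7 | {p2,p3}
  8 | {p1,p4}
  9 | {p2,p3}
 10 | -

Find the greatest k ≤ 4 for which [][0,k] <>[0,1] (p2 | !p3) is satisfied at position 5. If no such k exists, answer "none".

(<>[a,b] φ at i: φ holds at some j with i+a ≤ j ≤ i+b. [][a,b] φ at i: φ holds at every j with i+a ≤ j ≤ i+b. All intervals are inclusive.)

<>[0,1] (p2 | !p3) must hold from j=5 onward; find where it first fails.
  j=5: holds
  j=6: holds
  j=7: holds
  j=8: holds
  j=9: holds
Holds through j=9; largest k = 4.

4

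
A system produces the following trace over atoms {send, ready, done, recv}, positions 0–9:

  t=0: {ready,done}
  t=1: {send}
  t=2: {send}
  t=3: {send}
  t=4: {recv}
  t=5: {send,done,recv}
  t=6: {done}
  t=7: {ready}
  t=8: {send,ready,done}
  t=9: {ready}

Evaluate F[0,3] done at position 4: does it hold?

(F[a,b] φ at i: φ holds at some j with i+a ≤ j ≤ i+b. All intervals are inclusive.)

Holds

Check done at each j in [4,7]:
  j=4: false
  j=5: true
  j=6: true
  j=7: false
Found at j=5 → formula holds.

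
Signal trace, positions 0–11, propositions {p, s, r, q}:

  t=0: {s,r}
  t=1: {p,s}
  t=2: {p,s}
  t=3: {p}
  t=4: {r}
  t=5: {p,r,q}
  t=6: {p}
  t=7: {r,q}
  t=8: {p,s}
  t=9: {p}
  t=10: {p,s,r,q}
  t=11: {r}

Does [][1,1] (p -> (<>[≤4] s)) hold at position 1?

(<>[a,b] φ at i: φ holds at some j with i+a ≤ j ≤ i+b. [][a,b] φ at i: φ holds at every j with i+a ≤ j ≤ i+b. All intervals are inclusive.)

Check (p -> (<>[≤4] s)) at every j in [2,2]:
  j=2: antecedent true; consequent holds (witness at 2) → ✓
All positions satisfy it → formula holds.

Yes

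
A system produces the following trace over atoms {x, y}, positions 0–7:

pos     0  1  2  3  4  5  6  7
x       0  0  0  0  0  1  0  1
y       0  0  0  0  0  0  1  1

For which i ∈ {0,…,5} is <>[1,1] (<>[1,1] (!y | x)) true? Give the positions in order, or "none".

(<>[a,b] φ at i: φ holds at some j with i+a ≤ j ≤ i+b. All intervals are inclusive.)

Evaluate at each i in [0,5]:
  i=0: ✓ (witness j=1)
  i=1: ✓ (witness j=2)
  i=2: ✓ (witness j=3)
  i=3: ✓ (witness j=4)
  i=4: ✗ (none in [5,5])
  i=5: ✓ (witness j=6)

0, 1, 2, 3, 5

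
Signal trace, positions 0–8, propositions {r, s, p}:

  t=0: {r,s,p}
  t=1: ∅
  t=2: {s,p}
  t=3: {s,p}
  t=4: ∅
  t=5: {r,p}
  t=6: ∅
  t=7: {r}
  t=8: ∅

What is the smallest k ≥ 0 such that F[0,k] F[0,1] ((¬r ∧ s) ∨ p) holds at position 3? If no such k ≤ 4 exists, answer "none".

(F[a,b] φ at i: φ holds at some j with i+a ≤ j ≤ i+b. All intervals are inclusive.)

0

Scan j = 3,4,… for F[0,1] ((¬r ∧ s) ∨ p):
  j=3: holds
First hit at j=3, so smallest k = 3-3 = 0.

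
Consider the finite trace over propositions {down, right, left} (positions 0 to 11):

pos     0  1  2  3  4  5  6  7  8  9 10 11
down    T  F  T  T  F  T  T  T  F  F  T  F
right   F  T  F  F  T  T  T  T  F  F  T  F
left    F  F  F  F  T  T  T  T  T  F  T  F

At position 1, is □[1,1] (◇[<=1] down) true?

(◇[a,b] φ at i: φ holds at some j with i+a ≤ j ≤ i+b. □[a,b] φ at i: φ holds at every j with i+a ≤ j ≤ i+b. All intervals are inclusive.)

Yes

Check ◇[<=1] down at every j in [2,2]:
  j=2: holds (witness at 2)
All positions satisfy it → formula holds.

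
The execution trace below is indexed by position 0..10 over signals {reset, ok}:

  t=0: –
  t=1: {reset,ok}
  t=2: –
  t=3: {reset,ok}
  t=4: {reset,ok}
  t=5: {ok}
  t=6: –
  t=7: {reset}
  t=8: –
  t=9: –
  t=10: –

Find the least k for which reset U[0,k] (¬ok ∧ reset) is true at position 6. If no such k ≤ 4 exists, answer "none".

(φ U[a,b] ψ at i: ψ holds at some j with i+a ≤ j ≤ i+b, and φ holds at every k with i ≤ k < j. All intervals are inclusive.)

none

Need earliest j ≥ 6 with (¬ok ∧ reset), and reset at every k in [6,j-1].
  j=6: rhs fails.
  j=7: rhs holds but lhs fails at k=6.
  j=8: rhs fails.
  j=9: rhs fails.
  j=10: rhs fails.
No witness within the range → none.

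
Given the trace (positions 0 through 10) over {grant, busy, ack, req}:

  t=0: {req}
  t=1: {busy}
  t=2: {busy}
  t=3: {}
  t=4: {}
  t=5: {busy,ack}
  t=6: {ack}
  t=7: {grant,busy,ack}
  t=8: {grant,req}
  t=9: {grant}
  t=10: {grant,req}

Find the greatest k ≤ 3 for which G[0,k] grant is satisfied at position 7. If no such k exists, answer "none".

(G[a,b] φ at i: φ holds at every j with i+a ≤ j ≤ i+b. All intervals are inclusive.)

3

grant must hold from j=7 onward; find where it first fails.
  j=7: holds
  j=8: holds
  j=9: holds
  j=10: holds
Holds through j=10; largest k = 3.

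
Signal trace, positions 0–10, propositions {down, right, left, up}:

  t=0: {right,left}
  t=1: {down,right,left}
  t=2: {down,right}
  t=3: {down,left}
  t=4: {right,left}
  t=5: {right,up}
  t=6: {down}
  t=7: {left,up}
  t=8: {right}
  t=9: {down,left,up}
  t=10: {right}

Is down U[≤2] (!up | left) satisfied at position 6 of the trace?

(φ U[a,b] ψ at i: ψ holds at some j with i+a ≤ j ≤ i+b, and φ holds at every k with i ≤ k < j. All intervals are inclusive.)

Holds

Need some j in [6,8] with (!up | left), and down at every k in [6,j-1].
  j=6: (!up | left) holds; no prefix to check → satisfied.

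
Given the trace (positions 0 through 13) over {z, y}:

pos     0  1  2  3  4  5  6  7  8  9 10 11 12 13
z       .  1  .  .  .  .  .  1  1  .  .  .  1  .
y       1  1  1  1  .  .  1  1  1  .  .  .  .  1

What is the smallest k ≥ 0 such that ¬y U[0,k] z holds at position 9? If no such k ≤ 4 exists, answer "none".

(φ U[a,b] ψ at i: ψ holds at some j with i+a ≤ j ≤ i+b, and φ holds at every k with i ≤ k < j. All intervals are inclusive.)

Need earliest j ≥ 9 with z, and ¬y at every k in [9,j-1].
  j=9: rhs fails.
  j=10: rhs fails.
  j=11: rhs fails.
  j=12: rhs holds; lhs holds on [9,11]. k = 3.

3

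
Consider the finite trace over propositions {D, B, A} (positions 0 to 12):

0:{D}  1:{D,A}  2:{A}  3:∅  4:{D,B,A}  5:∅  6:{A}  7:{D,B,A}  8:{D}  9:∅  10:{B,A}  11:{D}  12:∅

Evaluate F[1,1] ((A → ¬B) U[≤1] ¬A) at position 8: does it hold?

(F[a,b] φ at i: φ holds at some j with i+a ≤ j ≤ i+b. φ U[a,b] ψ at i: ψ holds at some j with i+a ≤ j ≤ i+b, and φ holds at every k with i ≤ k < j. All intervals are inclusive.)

True

Check ((A → ¬B) U[≤1] ¬A) at each j in [9,9]:
  j=9: holds
Found at j=9 → formula holds.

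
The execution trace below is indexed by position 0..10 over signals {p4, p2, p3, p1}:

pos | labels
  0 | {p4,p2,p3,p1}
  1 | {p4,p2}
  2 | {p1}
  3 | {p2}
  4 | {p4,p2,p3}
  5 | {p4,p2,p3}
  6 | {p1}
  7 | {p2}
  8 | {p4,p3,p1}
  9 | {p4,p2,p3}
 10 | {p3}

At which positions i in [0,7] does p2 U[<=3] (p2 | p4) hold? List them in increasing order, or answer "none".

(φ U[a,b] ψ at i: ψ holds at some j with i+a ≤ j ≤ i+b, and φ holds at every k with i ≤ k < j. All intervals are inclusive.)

0, 1, 3, 4, 5, 7

Evaluate at each i in [0,7]:
  i=0: ✓ (rhs at j=0)
  i=1: ✓ (rhs at j=1)
  i=2: ✗ (lhs fails at k=2 before rhs at j=3)
  i=3: ✓ (rhs at j=3)
  i=4: ✓ (rhs at j=4)
  i=5: ✓ (rhs at j=5)
  i=6: ✗ (lhs fails at k=6 before rhs at j=7)
  i=7: ✓ (rhs at j=7)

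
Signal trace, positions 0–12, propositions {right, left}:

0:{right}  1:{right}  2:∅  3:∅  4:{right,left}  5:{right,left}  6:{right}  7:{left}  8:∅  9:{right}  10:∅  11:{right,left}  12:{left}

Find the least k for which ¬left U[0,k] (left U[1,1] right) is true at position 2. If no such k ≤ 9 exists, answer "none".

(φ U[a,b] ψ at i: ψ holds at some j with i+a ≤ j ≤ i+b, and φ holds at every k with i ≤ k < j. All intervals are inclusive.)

Need earliest j ≥ 2 with (left U[1,1] right), and ¬left at every k in [2,j-1].
  j=2: rhs fails.
  j=3: rhs fails.
  j=4: rhs holds; lhs holds on [2,3]. k = 2.

2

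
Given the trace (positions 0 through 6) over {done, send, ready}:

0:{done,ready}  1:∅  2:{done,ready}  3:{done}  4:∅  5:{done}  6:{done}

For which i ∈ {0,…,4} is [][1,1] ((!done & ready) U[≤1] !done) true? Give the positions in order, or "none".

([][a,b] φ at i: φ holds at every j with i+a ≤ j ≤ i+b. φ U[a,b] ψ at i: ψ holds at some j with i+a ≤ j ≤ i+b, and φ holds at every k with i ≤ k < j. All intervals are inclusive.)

0, 3

Evaluate at each i in [0,4]:
  i=0: ✓ (all of [1,1])
  i=1: ✗ (fails at j=2)
  i=2: ✗ (fails at j=3)
  i=3: ✓ (all of [4,4])
  i=4: ✗ (fails at j=5)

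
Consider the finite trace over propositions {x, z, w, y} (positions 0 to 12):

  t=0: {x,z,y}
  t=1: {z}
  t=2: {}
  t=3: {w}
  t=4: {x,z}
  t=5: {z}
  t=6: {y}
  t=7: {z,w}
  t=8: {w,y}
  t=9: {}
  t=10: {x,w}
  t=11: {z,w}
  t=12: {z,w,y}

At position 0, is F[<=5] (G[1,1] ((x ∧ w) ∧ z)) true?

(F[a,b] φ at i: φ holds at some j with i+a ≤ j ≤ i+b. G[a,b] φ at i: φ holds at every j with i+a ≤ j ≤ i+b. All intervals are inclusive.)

Check G[1,1] ((x ∧ w) ∧ z) at each j in [0,5]:
  j=0: fails at 1
  j=1: fails at 2
  j=2: fails at 3
  j=3: fails at 4
  j=4: fails at 5
  j=5: fails at 6
No position in the window satisfies it → formula fails.

No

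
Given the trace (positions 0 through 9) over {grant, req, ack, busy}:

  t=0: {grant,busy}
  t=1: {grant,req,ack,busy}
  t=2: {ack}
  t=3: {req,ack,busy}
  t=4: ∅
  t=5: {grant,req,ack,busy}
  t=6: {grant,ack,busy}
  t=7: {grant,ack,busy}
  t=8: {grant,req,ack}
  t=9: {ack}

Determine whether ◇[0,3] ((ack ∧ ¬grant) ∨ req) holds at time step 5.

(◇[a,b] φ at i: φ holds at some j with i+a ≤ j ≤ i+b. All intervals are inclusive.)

True

Check ((ack ∧ ¬grant) ∨ req) at each j in [5,8]:
  j=5: true
  j=6: false
  j=7: false
  j=8: true
Found at j=5 → formula holds.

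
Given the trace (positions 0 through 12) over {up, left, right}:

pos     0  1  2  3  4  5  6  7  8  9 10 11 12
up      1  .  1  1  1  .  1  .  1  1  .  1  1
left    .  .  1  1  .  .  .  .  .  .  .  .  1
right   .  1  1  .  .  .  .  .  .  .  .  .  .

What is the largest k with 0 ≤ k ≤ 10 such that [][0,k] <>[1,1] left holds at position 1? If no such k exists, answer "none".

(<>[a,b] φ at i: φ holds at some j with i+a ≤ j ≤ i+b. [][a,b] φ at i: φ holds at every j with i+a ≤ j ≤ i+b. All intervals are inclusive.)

<>[1,1] left must hold from j=1 onward; find where it first fails.
  j=1: holds
  j=2: holds
  j=3: fails
Holds on [1,2], so largest k = 1.

1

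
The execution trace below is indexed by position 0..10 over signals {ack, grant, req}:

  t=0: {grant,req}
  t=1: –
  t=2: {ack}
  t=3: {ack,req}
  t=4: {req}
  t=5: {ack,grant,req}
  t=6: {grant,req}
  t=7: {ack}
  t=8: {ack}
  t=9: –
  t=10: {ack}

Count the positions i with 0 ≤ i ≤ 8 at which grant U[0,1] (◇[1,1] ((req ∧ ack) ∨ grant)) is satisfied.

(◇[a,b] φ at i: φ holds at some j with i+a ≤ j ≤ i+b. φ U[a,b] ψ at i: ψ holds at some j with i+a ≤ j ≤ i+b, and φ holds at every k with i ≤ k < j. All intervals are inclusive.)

Evaluate at each i in [0,8]:
  i=0: ✗ (no rhs in [0,1])
  i=1: ✗ (lhs fails at k=1 before rhs at j=2)
  i=2: ✓ (rhs at j=2)
  i=3: ✗ (lhs fails at k=3 before rhs at j=4)
  i=4: ✓ (rhs at j=4)
  i=5: ✓ (rhs at j=5)
  i=6: ✗ (no rhs in [6,7])
  i=7: ✗ (no rhs in [7,8])
  i=8: ✗ (no rhs in [8,9])
Positions where it holds: {2, 4, 5} → 3.

3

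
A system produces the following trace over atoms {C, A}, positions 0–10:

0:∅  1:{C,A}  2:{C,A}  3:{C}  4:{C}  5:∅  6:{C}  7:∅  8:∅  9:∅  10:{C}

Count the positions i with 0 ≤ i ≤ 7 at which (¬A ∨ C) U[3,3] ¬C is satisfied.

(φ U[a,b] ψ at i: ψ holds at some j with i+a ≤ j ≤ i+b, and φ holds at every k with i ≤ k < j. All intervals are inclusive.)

Evaluate at each i in [0,7]:
  i=0: ✗ (no rhs in [3,3])
  i=1: ✗ (no rhs in [4,4])
  i=2: ✓ (rhs at j=5; lhs holds on [2,4])
  i=3: ✗ (no rhs in [6,6])
  i=4: ✓ (rhs at j=7; lhs holds on [4,6])
  i=5: ✓ (rhs at j=8; lhs holds on [5,7])
  i=6: ✓ (rhs at j=9; lhs holds on [6,8])
  i=7: ✗ (no rhs in [10,10])
Positions where it holds: {2, 4, 5, 6} → 4.

4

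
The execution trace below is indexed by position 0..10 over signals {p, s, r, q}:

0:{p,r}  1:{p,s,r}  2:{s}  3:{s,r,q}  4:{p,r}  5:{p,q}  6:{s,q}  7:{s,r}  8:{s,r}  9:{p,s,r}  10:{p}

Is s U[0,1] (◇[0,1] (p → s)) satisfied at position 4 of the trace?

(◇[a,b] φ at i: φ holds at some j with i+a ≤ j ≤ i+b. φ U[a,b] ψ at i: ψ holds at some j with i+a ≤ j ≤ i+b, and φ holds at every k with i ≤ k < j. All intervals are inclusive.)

Does not hold

Need some j in [4,5] with ◇[0,1] (p → s), and s at every k in [4,j-1].
  j=4: ◇[0,1] (p → s) — fails (none in [4,5]).
  j=5: ◇[0,1] (p → s) holds, but s fails at k=4 → not this j.
No j in the window works → until fails.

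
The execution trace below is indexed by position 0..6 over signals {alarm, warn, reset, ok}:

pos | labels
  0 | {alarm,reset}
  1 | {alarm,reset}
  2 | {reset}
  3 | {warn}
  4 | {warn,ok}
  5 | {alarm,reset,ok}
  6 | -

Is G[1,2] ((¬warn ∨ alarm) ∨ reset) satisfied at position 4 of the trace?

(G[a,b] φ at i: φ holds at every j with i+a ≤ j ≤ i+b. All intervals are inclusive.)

Check ((¬warn ∨ alarm) ∨ reset) at every j in [5,6]:
  j=5: true
  j=6: true
All positions satisfy it → formula holds.

Yes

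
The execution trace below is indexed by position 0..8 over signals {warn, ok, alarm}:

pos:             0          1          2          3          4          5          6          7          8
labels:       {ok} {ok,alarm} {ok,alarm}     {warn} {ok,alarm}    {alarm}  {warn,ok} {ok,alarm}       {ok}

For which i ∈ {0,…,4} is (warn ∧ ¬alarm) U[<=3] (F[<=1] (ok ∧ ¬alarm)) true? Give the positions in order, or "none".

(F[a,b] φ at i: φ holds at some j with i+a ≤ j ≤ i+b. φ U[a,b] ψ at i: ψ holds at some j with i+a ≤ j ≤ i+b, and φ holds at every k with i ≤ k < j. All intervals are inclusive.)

Evaluate at each i in [0,4]:
  i=0: ✓ (rhs at j=0)
  i=1: ✗ (no rhs in [1,4])
  i=2: ✗ (lhs fails at k=2 before rhs at j=5)
  i=3: ✗ (lhs fails at k=4 before rhs at j=5)
  i=4: ✗ (lhs fails at k=4 before rhs at j=5)

0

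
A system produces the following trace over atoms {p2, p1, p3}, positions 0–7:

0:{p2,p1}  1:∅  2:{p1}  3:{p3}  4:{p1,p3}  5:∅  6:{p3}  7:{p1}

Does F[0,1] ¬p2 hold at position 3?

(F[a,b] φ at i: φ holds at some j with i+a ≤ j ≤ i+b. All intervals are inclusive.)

Check ¬p2 at each j in [3,4]:
  j=3: true
  j=4: true
Found at j=3 → formula holds.

Yes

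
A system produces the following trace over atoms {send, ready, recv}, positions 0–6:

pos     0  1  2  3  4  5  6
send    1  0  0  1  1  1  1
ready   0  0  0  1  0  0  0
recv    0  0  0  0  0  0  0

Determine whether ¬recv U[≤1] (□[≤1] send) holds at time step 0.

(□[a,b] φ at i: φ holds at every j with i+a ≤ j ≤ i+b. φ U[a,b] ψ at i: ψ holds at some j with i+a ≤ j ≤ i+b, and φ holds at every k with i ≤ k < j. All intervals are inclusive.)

False

Need some j in [0,1] with □[≤1] send, and ¬recv at every k in [0,j-1].
  j=0: □[≤1] send — fails at 1.
  j=1: □[≤1] send — fails at 1.
No j in the window works → until fails.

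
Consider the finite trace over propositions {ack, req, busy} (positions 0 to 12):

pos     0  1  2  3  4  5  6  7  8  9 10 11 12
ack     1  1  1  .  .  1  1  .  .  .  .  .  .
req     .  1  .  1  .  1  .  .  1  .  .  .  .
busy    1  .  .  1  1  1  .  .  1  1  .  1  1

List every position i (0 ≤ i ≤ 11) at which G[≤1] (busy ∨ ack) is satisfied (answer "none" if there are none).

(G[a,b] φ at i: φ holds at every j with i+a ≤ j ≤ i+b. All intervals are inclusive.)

0, 1, 2, 3, 4, 5, 8, 11

Evaluate at each i in [0,11]:
  i=0: ✓ (all of [0,1])
  i=1: ✓ (all of [1,2])
  i=2: ✓ (all of [2,3])
  i=3: ✓ (all of [3,4])
  i=4: ✓ (all of [4,5])
  i=5: ✓ (all of [5,6])
  i=6: ✗ (fails at j=7)
  i=7: ✗ (fails at j=7)
  i=8: ✓ (all of [8,9])
  i=9: ✗ (fails at j=10)
  i=10: ✗ (fails at j=10)
  i=11: ✓ (all of [11,12])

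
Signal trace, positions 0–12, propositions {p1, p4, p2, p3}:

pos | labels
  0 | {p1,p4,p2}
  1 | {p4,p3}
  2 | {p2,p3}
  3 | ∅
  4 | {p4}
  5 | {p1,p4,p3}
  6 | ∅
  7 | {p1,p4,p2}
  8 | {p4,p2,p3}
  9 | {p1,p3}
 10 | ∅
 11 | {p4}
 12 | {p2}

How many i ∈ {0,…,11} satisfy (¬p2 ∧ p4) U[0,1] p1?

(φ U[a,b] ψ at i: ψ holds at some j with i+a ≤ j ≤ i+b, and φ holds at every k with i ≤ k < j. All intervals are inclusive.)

Evaluate at each i in [0,11]:
  i=0: ✓ (rhs at j=0)
  i=1: ✗ (no rhs in [1,2])
  i=2: ✗ (no rhs in [2,3])
  i=3: ✗ (no rhs in [3,4])
  i=4: ✓ (rhs at j=5; lhs holds on [4,4])
  i=5: ✓ (rhs at j=5)
  i=6: ✗ (lhs fails at k=6 before rhs at j=7)
  i=7: ✓ (rhs at j=7)
  i=8: ✗ (lhs fails at k=8 before rhs at j=9)
  i=9: ✓ (rhs at j=9)
  i=10: ✗ (no rhs in [10,11])
  i=11: ✗ (no rhs in [11,12])
Positions where it holds: {0, 4, 5, 7, 9} → 5.

5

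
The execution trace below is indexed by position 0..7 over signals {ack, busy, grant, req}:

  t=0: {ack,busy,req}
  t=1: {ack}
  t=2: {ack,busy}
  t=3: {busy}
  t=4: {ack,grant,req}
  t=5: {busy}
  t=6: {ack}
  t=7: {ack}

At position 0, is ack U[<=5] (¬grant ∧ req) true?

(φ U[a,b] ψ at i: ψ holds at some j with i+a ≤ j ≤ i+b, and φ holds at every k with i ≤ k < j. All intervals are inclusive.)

True

Need some j in [0,5] with (¬grant ∧ req), and ack at every k in [0,j-1].
  j=0: (¬grant ∧ req) holds; no prefix to check → satisfied.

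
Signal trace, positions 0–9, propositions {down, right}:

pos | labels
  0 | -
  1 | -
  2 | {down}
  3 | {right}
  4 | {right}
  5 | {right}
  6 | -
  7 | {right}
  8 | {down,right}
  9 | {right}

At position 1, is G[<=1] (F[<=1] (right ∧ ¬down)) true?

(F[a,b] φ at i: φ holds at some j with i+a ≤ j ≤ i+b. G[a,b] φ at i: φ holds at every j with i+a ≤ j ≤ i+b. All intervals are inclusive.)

Check F[<=1] (right ∧ ¬down) at every j in [1,2]:
  j=1: fails (none in [1,2])
  j=2: holds (witness at 3)
Fails at j=1 → formula fails.

No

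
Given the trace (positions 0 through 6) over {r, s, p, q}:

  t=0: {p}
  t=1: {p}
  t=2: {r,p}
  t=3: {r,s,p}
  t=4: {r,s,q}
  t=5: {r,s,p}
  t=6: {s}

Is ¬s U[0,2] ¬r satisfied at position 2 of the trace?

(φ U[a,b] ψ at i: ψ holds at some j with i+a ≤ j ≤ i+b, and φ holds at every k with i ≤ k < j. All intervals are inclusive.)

No

Need some j in [2,4] with ¬r, and ¬s at every k in [2,j-1].
  j=2: ¬r false.
  j=3: ¬r false.
  j=4: ¬r false.
No j in the window works → until fails.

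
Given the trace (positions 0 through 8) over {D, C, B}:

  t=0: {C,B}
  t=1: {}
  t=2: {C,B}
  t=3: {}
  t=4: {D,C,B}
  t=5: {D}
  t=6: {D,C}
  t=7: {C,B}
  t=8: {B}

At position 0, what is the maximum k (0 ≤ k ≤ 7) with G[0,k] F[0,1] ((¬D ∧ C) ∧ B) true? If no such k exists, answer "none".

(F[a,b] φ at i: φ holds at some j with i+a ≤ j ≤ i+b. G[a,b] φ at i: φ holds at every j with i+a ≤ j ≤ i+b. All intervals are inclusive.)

F[0,1] ((¬D ∧ C) ∧ B) must hold from j=0 onward; find where it first fails.
  j=0: holds
  j=1: holds
  j=2: holds
  j=3: fails
Holds on [0,2], so largest k = 2.

2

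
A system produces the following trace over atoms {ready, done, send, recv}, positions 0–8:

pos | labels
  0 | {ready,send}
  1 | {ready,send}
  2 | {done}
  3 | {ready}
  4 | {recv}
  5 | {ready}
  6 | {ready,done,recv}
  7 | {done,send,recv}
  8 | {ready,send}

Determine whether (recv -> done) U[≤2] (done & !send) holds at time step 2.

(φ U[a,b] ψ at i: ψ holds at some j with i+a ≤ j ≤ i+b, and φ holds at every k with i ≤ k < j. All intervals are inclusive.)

Holds

Need some j in [2,4] with (done & !send), and (recv -> done) at every k in [2,j-1].
  j=2: (done & !send) holds; no prefix to check → satisfied.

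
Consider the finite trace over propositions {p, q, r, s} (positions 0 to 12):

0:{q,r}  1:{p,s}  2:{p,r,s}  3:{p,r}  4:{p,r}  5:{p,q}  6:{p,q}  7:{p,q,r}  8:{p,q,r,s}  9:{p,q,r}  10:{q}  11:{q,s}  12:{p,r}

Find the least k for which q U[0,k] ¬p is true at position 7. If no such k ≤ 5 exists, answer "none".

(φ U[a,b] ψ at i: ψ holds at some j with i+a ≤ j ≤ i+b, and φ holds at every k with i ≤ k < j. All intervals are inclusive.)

3

Need earliest j ≥ 7 with ¬p, and q at every k in [7,j-1].
  j=7: rhs fails.
  j=8: rhs fails.
  j=9: rhs fails.
  j=10: rhs holds; lhs holds on [7,9]. k = 3.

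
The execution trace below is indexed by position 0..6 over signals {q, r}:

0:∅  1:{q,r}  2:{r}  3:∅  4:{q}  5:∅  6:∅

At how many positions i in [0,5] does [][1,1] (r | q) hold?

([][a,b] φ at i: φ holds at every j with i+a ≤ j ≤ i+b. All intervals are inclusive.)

3

Evaluate at each i in [0,5]:
  i=0: ✓ (all of [1,1])
  i=1: ✓ (all of [2,2])
  i=2: ✗ (fails at j=3)
  i=3: ✓ (all of [4,4])
  i=4: ✗ (fails at j=5)
  i=5: ✗ (fails at j=6)
Positions where it holds: {0, 1, 3} → 3.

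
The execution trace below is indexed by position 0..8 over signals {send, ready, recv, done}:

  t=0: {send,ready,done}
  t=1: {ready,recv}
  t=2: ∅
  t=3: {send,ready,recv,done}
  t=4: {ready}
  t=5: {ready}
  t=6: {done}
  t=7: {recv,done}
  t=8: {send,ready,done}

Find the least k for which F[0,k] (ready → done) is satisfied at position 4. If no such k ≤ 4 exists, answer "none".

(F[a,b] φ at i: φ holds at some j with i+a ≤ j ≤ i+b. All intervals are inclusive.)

Scan j = 4,5,… for (ready → done):
  j=4: fails
  j=5: fails
  j=6: holds
First hit at j=6, so smallest k = 6-4 = 2.

2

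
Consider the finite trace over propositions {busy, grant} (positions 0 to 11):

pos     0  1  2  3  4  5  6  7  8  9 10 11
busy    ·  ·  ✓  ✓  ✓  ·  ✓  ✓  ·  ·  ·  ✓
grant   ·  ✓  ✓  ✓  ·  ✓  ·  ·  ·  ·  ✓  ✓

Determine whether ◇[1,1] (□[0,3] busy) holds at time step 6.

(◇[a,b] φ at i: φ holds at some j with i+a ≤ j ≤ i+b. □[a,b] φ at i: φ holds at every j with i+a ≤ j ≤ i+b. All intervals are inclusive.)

Check □[0,3] busy at each j in [7,7]:
  j=7: fails at 8
No position in the window satisfies it → formula fails.

No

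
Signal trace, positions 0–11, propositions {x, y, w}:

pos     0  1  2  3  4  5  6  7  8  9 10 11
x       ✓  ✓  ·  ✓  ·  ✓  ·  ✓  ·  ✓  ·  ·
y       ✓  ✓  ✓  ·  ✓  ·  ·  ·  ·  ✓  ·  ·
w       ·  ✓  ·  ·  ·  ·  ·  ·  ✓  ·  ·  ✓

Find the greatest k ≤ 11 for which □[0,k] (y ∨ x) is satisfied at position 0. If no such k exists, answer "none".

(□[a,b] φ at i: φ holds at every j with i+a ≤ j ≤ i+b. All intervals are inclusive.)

(y ∨ x) must hold from j=0 onward; find where it first fails.
  j=0: holds
  j=1: holds
  j=2: holds
  j=3: holds
  j=4: holds
  j=5: holds
  j=6: fails
Holds on [0,5], so largest k = 5.

5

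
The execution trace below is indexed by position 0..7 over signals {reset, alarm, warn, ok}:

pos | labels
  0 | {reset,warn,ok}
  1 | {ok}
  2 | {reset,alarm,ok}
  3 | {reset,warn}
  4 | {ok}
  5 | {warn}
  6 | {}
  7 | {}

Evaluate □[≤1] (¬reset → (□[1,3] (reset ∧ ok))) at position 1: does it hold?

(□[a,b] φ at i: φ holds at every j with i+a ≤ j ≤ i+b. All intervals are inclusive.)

False

Check (¬reset → (□[1,3] (reset ∧ ok))) at every j in [1,2]:
  j=1: antecedent true; consequent fails at 3 → ✗
  j=2: antecedent false → ✓
Fails at j=1 → formula fails.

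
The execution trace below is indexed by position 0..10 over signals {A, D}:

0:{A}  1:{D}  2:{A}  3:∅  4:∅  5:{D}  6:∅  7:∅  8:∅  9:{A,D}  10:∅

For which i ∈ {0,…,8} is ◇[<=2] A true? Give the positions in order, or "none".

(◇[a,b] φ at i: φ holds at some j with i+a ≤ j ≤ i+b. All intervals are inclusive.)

Evaluate at each i in [0,8]:
  i=0: ✓ (witness j=0)
  i=1: ✓ (witness j=2)
  i=2: ✓ (witness j=2)
  i=3: ✗ (none in [3,5])
  i=4: ✗ (none in [4,6])
  i=5: ✗ (none in [5,7])
  i=6: ✗ (none in [6,8])
  i=7: ✓ (witness j=9)
  i=8: ✓ (witness j=9)

0, 1, 2, 7, 8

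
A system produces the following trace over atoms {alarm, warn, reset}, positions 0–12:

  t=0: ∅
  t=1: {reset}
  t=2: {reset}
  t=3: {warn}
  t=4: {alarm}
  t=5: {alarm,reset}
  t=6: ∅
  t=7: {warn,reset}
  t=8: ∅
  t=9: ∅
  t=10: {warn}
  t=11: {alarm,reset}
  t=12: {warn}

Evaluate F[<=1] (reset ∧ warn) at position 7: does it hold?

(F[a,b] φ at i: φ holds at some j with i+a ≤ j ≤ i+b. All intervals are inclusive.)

Check (reset ∧ warn) at each j in [7,8]:
  j=7: true
  j=8: false
Found at j=7 → formula holds.

Holds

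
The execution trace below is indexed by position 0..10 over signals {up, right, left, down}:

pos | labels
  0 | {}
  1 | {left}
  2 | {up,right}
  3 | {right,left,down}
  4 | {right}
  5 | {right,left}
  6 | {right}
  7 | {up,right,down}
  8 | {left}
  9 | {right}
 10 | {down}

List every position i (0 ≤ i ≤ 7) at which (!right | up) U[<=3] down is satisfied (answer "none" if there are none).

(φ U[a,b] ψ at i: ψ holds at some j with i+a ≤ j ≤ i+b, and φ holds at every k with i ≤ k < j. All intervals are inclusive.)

Evaluate at each i in [0,7]:
  i=0: ✓ (rhs at j=3; lhs holds on [0,2])
  i=1: ✓ (rhs at j=3; lhs holds on [1,2])
  i=2: ✓ (rhs at j=3; lhs holds on [2,2])
  i=3: ✓ (rhs at j=3)
  i=4: ✗ (lhs fails at k=4 before rhs at j=7)
  i=5: ✗ (lhs fails at k=5 before rhs at j=7)
  i=6: ✗ (lhs fails at k=6 before rhs at j=7)
  i=7: ✓ (rhs at j=7)

0, 1, 2, 3, 7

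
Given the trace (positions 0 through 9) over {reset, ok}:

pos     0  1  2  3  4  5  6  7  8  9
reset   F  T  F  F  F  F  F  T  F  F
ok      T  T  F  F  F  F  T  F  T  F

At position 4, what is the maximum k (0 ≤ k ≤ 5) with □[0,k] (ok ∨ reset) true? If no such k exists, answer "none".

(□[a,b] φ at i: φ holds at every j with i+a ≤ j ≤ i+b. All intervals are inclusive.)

(ok ∨ reset) must hold from j=4 onward; find where it first fails.
  j=4: fails → no k works.

none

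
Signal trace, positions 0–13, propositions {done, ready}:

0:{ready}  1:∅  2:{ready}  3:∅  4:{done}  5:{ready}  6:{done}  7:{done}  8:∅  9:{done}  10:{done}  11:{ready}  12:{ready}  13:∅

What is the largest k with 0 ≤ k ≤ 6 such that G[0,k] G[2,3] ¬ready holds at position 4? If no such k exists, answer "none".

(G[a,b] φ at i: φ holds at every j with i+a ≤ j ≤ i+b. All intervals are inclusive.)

3

G[2,3] ¬ready must hold from j=4 onward; find where it first fails.
  j=4: holds
  j=5: holds
  j=6: holds
  j=7: holds
  j=8: fails
Holds on [4,7], so largest k = 3.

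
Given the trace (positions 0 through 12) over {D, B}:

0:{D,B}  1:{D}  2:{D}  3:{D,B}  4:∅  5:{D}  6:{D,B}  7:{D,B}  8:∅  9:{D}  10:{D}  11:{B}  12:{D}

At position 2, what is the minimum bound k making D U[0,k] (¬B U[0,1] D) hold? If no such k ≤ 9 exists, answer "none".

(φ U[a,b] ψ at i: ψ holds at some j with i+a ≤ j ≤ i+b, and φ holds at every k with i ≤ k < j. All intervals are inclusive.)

Need earliest j ≥ 2 with (¬B U[0,1] D), and D at every k in [2,j-1].
  j=2: rhs holds (empty prefix). k = 0.

0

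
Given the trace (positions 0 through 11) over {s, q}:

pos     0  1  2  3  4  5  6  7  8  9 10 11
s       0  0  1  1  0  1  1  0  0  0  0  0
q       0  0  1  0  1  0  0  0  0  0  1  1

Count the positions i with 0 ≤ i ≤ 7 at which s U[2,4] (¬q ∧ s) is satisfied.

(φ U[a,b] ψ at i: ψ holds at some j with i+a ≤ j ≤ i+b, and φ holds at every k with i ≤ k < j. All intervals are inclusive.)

Evaluate at each i in [0,7]:
  i=0: ✗ (lhs fails at k=0 before rhs at j=3)
  i=1: ✗ (lhs fails at k=1 before rhs at j=3)
  i=2: ✗ (lhs fails at k=4 before rhs at j=5)
  i=3: ✗ (lhs fails at k=4 before rhs at j=5)
  i=4: ✗ (lhs fails at k=4 before rhs at j=6)
  i=5: ✗ (no rhs in [7,9])
  i=6: ✗ (no rhs in [8,10])
  i=7: ✗ (no rhs in [9,11])
Positions where it holds: {} → 0.

0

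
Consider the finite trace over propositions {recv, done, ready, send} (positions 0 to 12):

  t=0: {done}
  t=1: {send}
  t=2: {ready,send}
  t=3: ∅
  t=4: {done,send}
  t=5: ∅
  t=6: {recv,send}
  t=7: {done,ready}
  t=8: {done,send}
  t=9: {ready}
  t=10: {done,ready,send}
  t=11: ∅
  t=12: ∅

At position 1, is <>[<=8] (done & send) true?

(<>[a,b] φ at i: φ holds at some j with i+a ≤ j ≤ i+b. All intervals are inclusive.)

Check (done & send) at each j in [1,9]:
  j=1: false
  j=2: false
  j=3: false
  j=4: true
  j=5: false
  j=6: false
  j=7: false
  j=8: true
  j=9: false
Found at j=4 → formula holds.

True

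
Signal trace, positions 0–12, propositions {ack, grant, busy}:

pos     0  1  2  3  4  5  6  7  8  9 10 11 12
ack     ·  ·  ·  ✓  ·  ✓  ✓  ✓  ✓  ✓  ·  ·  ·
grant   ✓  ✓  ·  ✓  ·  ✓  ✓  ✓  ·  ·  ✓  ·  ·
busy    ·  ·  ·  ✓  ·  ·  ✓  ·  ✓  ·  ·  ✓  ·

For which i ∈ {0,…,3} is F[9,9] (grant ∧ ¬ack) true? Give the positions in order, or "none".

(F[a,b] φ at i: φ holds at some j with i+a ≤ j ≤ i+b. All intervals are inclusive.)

1

Evaluate at each i in [0,3]:
  i=0: ✗ (none in [9,9])
  i=1: ✓ (witness j=10)
  i=2: ✗ (none in [11,11])
  i=3: ✗ (none in [12,12])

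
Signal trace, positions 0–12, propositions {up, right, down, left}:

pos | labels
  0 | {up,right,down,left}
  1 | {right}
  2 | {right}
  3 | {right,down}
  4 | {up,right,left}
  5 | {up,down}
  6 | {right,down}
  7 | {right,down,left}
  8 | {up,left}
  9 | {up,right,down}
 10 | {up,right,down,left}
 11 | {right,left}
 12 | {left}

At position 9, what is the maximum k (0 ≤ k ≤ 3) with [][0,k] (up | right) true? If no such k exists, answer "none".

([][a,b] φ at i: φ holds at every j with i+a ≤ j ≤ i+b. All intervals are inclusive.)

2

(up | right) must hold from j=9 onward; find where it first fails.
  j=9: holds
  j=10: holds
  j=11: holds
  j=12: fails
Holds on [9,11], so largest k = 2.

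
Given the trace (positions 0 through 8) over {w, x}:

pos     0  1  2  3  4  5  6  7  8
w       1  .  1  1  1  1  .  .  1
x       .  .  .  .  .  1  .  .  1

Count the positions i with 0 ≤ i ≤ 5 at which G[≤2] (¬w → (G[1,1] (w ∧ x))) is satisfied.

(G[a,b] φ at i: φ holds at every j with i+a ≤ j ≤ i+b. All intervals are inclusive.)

2

Evaluate at each i in [0,5]:
  i=0: ✗ (fails at j=1)
  i=1: ✗ (fails at j=1)
  i=2: ✓ (all of [2,4])
  i=3: ✓ (all of [3,5])
  i=4: ✗ (fails at j=6)
  i=5: ✗ (fails at j=6)
Positions where it holds: {2, 3} → 2.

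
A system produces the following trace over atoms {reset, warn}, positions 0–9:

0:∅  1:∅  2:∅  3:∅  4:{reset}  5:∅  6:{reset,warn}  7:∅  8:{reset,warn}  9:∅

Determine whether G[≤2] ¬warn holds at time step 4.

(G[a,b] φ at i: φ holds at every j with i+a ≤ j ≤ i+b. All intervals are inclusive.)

False

Check ¬warn at every j in [4,6]:
  j=4: true
  j=5: true
  j=6: false
Fails at j=6 → formula fails.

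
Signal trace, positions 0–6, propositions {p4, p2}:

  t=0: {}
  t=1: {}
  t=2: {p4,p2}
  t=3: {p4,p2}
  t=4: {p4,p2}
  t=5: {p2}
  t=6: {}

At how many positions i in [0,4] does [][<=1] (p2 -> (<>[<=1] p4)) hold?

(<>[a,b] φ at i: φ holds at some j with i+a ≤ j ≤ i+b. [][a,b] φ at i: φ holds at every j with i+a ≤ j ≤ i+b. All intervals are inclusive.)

Evaluate at each i in [0,4]:
  i=0: ✓ (all of [0,1])
  i=1: ✓ (all of [1,2])
  i=2: ✓ (all of [2,3])
  i=3: ✓ (all of [3,4])
  i=4: ✗ (fails at j=5)
Positions where it holds: {0, 1, 2, 3} → 4.

4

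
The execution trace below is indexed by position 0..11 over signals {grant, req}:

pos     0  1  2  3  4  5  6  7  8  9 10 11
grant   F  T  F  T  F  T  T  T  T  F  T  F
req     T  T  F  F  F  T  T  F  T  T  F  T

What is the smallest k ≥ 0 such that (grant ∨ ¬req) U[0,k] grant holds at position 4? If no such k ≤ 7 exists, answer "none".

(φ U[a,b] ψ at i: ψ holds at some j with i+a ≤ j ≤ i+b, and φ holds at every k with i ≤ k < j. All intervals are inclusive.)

1

Need earliest j ≥ 4 with grant, and (grant ∨ ¬req) at every k in [4,j-1].
  j=4: rhs fails.
  j=5: rhs holds; lhs holds on [4,4]. k = 1.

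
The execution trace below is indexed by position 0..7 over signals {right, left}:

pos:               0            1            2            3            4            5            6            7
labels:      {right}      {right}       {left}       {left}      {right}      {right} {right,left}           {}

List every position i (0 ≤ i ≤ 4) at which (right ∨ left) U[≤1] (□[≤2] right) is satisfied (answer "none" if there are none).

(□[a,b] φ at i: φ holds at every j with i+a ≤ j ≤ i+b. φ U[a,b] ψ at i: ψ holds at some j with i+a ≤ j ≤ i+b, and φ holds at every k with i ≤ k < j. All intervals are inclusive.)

3, 4

Evaluate at each i in [0,4]:
  i=0: ✗ (no rhs in [0,1])
  i=1: ✗ (no rhs in [1,2])
  i=2: ✗ (no rhs in [2,3])
  i=3: ✓ (rhs at j=4; lhs holds on [3,3])
  i=4: ✓ (rhs at j=4)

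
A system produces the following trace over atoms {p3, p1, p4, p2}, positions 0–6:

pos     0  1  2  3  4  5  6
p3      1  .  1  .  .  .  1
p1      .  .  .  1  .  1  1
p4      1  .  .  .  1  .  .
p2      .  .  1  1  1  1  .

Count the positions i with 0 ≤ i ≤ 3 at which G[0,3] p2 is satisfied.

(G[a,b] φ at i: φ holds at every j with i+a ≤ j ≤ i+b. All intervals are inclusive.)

1

Evaluate at each i in [0,3]:
  i=0: ✗ (fails at j=0)
  i=1: ✗ (fails at j=1)
  i=2: ✓ (all of [2,5])
  i=3: ✗ (fails at j=6)
Positions where it holds: {2} → 1.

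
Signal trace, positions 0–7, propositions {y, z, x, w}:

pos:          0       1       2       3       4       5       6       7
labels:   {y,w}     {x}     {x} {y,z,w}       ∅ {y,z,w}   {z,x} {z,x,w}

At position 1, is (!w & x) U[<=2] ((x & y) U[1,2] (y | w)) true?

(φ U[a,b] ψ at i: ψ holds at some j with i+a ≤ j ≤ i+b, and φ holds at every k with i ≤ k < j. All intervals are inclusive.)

Need some j in [1,3] with ((x & y) U[1,2] (y | w)), and (!w & x) at every k in [1,j-1].
  j=1: ((x & y) U[1,2] (y | w)) — fails.
  j=2: ((x & y) U[1,2] (y | w)) — fails.
  j=3: ((x & y) U[1,2] (y | w)) — fails.
No j in the window works → until fails.

No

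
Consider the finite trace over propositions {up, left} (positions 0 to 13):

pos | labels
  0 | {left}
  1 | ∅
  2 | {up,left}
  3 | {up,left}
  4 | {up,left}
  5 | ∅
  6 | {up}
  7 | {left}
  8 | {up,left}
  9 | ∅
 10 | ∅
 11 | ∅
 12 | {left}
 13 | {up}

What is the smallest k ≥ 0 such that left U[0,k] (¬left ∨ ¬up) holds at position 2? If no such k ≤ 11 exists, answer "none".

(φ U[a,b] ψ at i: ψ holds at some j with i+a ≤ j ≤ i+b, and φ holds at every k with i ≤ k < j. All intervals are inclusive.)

Need earliest j ≥ 2 with (¬left ∨ ¬up), and left at every k in [2,j-1].
  j=2: rhs fails.
  j=3: rhs fails.
  j=4: rhs fails.
  j=5: rhs holds; lhs holds on [2,4]. k = 3.

3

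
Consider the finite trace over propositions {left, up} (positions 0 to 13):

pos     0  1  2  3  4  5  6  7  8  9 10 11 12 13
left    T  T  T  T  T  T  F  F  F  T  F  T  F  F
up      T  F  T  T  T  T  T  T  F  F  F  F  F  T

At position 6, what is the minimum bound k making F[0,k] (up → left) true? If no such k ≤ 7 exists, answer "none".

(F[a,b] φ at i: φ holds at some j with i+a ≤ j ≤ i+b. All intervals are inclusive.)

2

Scan j = 6,7,… for (up → left):
  j=6: fails
  j=7: fails
  j=8: holds
First hit at j=8, so smallest k = 8-6 = 2.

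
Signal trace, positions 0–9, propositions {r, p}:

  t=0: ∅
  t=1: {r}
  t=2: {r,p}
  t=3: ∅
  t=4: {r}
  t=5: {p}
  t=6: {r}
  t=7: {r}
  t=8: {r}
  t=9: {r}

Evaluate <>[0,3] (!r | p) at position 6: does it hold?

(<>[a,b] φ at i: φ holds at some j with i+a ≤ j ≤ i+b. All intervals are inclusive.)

Does not hold

Check (!r | p) at each j in [6,9]:
  j=6: false
  j=7: false
  j=8: false
  j=9: false
No position in the window satisfies it → formula fails.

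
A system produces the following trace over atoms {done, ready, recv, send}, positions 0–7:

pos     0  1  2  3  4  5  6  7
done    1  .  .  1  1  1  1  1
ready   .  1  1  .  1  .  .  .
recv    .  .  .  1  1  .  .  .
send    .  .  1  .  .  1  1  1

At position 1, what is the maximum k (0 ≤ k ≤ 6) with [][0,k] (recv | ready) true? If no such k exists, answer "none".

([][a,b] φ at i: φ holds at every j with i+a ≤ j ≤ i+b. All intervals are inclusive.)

(recv | ready) must hold from j=1 onward; find where it first fails.
  j=1: holds
  j=2: holds
  j=3: holds
  j=4: holds
  j=5: fails
Holds on [1,4], so largest k = 3.

3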